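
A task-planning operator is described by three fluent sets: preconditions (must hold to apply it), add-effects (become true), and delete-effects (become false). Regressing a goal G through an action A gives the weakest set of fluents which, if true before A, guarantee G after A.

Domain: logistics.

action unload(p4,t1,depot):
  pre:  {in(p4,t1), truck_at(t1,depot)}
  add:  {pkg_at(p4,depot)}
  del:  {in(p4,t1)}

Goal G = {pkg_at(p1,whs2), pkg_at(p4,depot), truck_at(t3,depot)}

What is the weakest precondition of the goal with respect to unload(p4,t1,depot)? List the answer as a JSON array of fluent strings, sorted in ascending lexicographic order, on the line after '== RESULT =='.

Regress:
  G ∩ del = {}  (empty — regression defined)
  G \ add = {pkg_at(p1,whs2), pkg_at(p4,depot), truck_at(t3,depot)} \ {pkg_at(p4,depot)} = {pkg_at(p1,whs2), truck_at(t3,depot)}
  ∪ pre   = {pkg_at(p1,whs2), truck_at(t3,depot)} ∪ {in(p4,t1), truck_at(t1,depot)}
          = {in(p4,t1), pkg_at(p1,whs2), truck_at(t1,depot), truck_at(t3,depot)}

== RESULT ==
["in(p4,t1)", "pkg_at(p1,whs2)", "truck_at(t1,depot)", "truck_at(t3,depot)"]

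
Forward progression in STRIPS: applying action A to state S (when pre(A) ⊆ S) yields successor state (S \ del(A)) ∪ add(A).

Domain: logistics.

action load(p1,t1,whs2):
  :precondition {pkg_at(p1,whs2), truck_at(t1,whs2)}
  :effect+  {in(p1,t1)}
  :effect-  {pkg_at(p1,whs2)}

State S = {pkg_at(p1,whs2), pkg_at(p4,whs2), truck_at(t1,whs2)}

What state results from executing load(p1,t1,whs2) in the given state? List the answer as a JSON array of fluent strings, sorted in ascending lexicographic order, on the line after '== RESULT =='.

Progress:
  pre ⊆ S: {pkg_at(p1,whs2), truck_at(t1,whs2)} ⊆ S  — applicable
  S \ del = {pkg_at(p4,whs2), truck_at(t1,whs2)}
  ∪ add   = {in(p1,t1), pkg_at(p4,whs2), truck_at(t1,whs2)}

== RESULT ==
["in(p1,t1)", "pkg_at(p4,whs2)", "truck_at(t1,whs2)"]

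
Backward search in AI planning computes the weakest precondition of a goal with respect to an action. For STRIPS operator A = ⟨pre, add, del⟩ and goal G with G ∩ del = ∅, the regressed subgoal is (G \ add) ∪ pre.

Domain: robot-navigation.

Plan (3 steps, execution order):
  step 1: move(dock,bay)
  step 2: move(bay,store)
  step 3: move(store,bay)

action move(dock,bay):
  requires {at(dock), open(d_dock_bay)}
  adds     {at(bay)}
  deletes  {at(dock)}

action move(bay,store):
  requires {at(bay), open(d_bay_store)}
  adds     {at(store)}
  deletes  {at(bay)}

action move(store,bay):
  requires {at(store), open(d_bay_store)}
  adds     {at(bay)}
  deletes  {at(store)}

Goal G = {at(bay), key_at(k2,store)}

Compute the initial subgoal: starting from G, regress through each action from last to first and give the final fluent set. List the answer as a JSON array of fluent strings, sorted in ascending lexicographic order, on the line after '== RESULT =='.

Work backward from the goal:
  through step 3 (move(store,bay)): drop {at(bay)}, keep {key_at(k2,store)}, require {at(store), open(d_bay_store)}
    → {at(store), key_at(k2,store), open(d_bay_store)}
  through step 2 (move(bay,store)): drop {at(store)}, keep {key_at(k2,store), open(d_bay_store)}, require {at(bay), open(d_bay_store)}
    → {at(bay), key_at(k2,store), open(d_bay_store)}
  through step 1 (move(dock,bay)): drop {at(bay)}, keep {key_at(k2,store), open(d_bay_store)}, require {at(dock), open(d_dock_bay)}
    → {at(dock), key_at(k2,store), open(d_bay_store), open(d_dock_bay)}

== RESULT ==
["at(dock)", "key_at(k2,store)", "open(d_bay_store)", "open(d_dock_bay)"]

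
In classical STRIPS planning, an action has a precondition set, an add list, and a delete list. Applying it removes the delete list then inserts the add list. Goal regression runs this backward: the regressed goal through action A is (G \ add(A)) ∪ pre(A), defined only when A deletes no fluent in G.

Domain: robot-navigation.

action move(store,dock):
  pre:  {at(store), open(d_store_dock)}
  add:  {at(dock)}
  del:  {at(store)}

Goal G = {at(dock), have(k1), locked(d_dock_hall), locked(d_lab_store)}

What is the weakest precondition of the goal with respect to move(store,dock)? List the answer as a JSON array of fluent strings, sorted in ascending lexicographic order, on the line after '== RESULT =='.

Regress:
  G ∩ del = {}  (empty — regression defined)
  G \ add = {at(dock), have(k1), locked(d_dock_hall), locked(d_lab_store)} \ {at(dock)} = {have(k1), locked(d_dock_hall), locked(d_lab_store)}
  ∪ pre   = {have(k1), locked(d_dock_hall), locked(d_lab_store)} ∪ {at(store), open(d_store_dock)}
          = {at(store), have(k1), locked(d_dock_hall), locked(d_lab_store), open(d_store_dock)}

== RESULT ==
["at(store)", "have(k1)", "locked(d_dock_hall)", "locked(d_lab_store)", "open(d_store_dock)"]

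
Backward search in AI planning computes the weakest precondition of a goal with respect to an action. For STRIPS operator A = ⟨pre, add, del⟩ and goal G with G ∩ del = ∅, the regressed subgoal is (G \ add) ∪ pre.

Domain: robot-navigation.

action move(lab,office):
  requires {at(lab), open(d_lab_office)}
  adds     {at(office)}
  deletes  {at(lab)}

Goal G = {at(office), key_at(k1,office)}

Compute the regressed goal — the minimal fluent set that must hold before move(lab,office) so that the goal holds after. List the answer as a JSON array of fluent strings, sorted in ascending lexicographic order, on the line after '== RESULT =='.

Compute (G \ add) ∪ pre:
  G ∩ del = {}  (empty — regression defined)
  G \ add = {at(office), key_at(k1,office)} \ {at(office)} = {key_at(k1,office)}
  ∪ pre   = {key_at(k1,office)} ∪ {at(lab), open(d_lab_office)}
          = {at(lab), key_at(k1,office), open(d_lab_office)}

== RESULT ==
["at(lab)", "key_at(k1,office)", "open(d_lab_office)"]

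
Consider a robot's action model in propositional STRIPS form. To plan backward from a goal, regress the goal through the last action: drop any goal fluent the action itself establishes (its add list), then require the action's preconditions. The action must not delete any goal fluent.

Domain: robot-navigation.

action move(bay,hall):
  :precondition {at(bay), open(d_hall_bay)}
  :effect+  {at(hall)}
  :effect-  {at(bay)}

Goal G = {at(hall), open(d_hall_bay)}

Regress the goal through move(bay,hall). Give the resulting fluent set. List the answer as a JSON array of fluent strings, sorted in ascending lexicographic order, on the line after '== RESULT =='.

Regress:
  G ∩ del = {}  (empty — regression defined)
  G \ add = {at(hall), open(d_hall_bay)} \ {at(hall)} = {open(d_hall_bay)}
  ∪ pre   = {open(d_hall_bay)} ∪ {at(bay), open(d_hall_bay)}
          = {at(bay), open(d_hall_bay)}

== RESULT ==
["at(bay)", "open(d_hall_bay)"]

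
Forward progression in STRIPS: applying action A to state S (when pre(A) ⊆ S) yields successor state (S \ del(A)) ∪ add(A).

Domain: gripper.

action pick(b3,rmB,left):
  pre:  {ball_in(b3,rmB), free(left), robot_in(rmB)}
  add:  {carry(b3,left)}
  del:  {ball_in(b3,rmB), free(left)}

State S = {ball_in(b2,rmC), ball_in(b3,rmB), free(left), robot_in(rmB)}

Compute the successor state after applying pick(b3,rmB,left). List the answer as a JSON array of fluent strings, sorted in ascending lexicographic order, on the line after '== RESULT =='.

Progress:
  pre ⊆ S: {ball_in(b3,rmB), free(left), robot_in(rmB)} ⊆ S  — applicable
  S \ del = {ball_in(b2,rmC), robot_in(rmB)}
  ∪ add   = {ball_in(b2,rmC), carry(b3,left), robot_in(rmB)}

== RESULT ==
["ball_in(b2,rmC)", "carry(b3,left)", "robot_in(rmB)"]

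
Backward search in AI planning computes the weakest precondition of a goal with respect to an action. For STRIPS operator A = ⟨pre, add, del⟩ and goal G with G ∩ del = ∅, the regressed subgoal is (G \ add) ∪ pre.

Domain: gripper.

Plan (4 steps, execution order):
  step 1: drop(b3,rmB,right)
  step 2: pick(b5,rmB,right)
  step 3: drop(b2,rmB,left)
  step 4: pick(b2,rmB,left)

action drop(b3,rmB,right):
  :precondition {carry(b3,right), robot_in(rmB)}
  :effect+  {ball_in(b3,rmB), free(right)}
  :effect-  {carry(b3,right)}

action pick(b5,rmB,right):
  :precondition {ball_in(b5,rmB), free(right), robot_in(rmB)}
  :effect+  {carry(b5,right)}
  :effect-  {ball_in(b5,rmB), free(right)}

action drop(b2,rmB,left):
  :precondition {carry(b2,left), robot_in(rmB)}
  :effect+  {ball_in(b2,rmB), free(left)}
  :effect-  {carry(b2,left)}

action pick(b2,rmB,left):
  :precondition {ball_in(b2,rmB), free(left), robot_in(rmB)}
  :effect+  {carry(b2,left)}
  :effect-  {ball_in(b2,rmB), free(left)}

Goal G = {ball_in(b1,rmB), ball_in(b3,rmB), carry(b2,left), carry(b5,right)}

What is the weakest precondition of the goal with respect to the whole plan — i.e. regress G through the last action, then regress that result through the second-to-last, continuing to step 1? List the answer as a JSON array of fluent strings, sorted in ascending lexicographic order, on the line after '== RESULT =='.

Regress step by step:
  through step 4 (pick(b2,rmB,left)): drop {carry(b2,left)}, keep {ball_in(b1,rmB), ball_in(b3,rmB), carry(b5,right)}, require {ball_in(b2,rmB), free(left), robot_in(rmB)}
    → {ball_in(b1,rmB), ball_in(b2,rmB), ball_in(b3,rmB), carry(b5,right), free(left), robot_in(rmB)}
  through step 3 (drop(b2,rmB,left)): drop {ball_in(b2,rmB), free(left)}, keep {ball_in(b1,rmB), ball_in(b3,rmB), carry(b5,right), robot_in(rmB)}, require {carry(b2,left), robot_in(rmB)}
    → {ball_in(b1,rmB), ball_in(b3,rmB), carry(b2,left), carry(b5,right), robot_in(rmB)}
  through step 2 (pick(b5,rmB,right)): drop {carry(b5,right)}, keep {ball_in(b1,rmB), ball_in(b3,rmB), carry(b2,left), robot_in(rmB)}, require {ball_in(b5,rmB), free(right), robot_in(rmB)}
    → {ball_in(b1,rmB), ball_in(b3,rmB), ball_in(b5,rmB), carry(b2,left), free(right), robot_in(rmB)}
  through step 1 (drop(b3,rmB,right)): drop {ball_in(b3,rmB), free(right)}, keep {ball_in(b1,rmB), ball_in(b5,rmB), carry(b2,left), robot_in(rmB)}, require {carry(b3,right), robot_in(rmB)}
    → {ball_in(b1,rmB), ball_in(b5,rmB), carry(b2,left), carry(b3,right), robot_in(rmB)}

== RESULT ==
["ball_in(b1,rmB)", "ball_in(b5,rmB)", "carry(b2,left)", "carry(b3,right)", "robot_in(rmB)"]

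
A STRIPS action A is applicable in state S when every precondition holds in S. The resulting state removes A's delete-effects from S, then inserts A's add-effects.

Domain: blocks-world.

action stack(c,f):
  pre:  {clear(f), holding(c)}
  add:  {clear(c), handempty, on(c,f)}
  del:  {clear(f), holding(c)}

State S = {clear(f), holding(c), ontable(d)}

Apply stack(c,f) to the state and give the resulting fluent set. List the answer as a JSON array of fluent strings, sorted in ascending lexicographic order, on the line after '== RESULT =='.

Progress:
  pre ⊆ S: {clear(f), holding(c)} ⊆ S  — applicable
  S \ del = {ontable(d)}
  ∪ add   = {clear(c), handempty, on(c,f), ontable(d)}

== RESULT ==
["clear(c)", "handempty", "on(c,f)", "ontable(d)"]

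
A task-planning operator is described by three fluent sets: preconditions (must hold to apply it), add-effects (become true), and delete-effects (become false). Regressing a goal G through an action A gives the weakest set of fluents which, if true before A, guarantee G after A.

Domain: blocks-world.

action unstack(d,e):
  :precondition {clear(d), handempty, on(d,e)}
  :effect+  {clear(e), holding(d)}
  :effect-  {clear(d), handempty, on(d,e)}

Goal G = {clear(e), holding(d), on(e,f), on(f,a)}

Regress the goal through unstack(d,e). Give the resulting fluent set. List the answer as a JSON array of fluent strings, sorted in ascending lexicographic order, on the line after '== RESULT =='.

Compute (G \ add) ∪ pre:
  G ∩ del = {}  (empty — regression defined)
  G \ add = {clear(e), holding(d), on(e,f), on(f,a)} \ {clear(e), holding(d)} = {on(e,f), on(f,a)}
  ∪ pre   = {on(e,f), on(f,a)} ∪ {clear(d), handempty, on(d,e)}
          = {clear(d), handempty, on(d,e), on(e,f), on(f,a)}

== RESULT ==
["clear(d)", "handempty", "on(d,e)", "on(e,f)", "on(f,a)"]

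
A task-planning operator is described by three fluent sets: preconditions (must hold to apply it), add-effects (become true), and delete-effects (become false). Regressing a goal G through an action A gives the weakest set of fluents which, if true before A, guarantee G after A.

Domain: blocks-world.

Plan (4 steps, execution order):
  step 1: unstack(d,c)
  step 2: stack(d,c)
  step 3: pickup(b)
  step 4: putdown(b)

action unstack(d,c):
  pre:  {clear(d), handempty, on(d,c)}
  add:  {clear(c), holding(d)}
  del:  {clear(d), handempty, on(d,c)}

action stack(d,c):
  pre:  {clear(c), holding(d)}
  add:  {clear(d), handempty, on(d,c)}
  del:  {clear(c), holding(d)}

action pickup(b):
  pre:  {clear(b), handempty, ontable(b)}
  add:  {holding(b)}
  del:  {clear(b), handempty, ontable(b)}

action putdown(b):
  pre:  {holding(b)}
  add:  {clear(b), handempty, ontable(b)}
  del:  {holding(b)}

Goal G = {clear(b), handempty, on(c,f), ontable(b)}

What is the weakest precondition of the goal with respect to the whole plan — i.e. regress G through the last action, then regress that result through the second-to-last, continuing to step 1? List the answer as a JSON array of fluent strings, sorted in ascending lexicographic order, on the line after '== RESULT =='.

Work backward from the goal:
  through step 4 (putdown(b)): drop {clear(b), handempty, ontable(b)}, keep {on(c,f)}, require {holding(b)}
    → {holding(b), on(c,f)}
  through step 3 (pickup(b)): drop {holding(b)}, keep {on(c,f)}, require {clear(b), handempty, ontable(b)}
    → {clear(b), handempty, on(c,f), ontable(b)}
  through step 2 (stack(d,c)): drop {handempty}, keep {clear(b), on(c,f), ontable(b)}, require {clear(c), holding(d)}
    → {clear(b), clear(c), holding(d), on(c,f), ontable(b)}
  through step 1 (unstack(d,c)): drop {clear(c), holding(d)}, keep {clear(b), on(c,f), ontable(b)}, require {clear(d), handempty, on(d,c)}
    → {clear(b), clear(d), handempty, on(c,f), on(d,c), ontable(b)}

== RESULT ==
["clear(b)", "clear(d)", "handempty", "on(c,f)", "on(d,c)", "ontable(b)"]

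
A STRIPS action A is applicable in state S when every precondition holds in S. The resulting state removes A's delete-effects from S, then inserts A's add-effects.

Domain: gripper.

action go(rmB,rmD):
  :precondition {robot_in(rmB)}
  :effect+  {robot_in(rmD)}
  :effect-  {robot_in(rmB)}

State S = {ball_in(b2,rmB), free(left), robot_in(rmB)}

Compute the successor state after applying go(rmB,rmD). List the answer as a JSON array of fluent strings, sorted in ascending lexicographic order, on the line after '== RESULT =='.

Compute (S \ del) ∪ add:
  pre ⊆ S: {robot_in(rmB)} ⊆ S  — applicable
  S \ del = {ball_in(b2,rmB), free(left)}
  ∪ add   = {ball_in(b2,rmB), free(left), robot_in(rmD)}

== RESULT ==
["ball_in(b2,rmB)", "free(left)", "robot_in(rmD)"]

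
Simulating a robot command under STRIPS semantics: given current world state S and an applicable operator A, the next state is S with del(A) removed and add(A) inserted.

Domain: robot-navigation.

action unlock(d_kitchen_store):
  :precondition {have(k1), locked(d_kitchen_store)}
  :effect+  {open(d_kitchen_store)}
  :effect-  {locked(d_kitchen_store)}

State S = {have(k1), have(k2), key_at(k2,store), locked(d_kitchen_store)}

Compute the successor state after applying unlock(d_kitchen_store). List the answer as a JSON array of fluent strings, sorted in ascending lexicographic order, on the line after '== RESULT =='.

Progress:
  pre ⊆ S: {have(k1), locked(d_kitchen_store)} ⊆ S  — applicable
  S \ del = {have(k1), have(k2), key_at(k2,store)}
  ∪ add   = {have(k1), have(k2), key_at(k2,store), open(d_kitchen_store)}

== RESULT ==
["have(k1)", "have(k2)", "key_at(k2,store)", "open(d_kitchen_store)"]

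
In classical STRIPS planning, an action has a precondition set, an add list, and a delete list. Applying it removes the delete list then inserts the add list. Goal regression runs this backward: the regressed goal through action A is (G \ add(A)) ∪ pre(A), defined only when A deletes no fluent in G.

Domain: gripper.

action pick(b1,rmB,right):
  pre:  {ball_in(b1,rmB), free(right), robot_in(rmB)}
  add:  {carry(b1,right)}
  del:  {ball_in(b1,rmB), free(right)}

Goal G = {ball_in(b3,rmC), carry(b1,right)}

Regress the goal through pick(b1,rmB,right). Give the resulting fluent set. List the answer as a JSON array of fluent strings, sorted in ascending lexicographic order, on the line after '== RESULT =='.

Regress:
  G ∩ del = {}  (empty — regression defined)
  G \ add = {ball_in(b3,rmC), carry(b1,right)} \ {carry(b1,right)} = {ball_in(b3,rmC)}
  ∪ pre   = {ball_in(b3,rmC)} ∪ {ball_in(b1,rmB), free(right), robot_in(rmB)}
          = {ball_in(b1,rmB), ball_in(b3,rmC), free(right), robot_in(rmB)}

== RESULT ==
["ball_in(b1,rmB)", "ball_in(b3,rmC)", "free(right)", "robot_in(rmB)"]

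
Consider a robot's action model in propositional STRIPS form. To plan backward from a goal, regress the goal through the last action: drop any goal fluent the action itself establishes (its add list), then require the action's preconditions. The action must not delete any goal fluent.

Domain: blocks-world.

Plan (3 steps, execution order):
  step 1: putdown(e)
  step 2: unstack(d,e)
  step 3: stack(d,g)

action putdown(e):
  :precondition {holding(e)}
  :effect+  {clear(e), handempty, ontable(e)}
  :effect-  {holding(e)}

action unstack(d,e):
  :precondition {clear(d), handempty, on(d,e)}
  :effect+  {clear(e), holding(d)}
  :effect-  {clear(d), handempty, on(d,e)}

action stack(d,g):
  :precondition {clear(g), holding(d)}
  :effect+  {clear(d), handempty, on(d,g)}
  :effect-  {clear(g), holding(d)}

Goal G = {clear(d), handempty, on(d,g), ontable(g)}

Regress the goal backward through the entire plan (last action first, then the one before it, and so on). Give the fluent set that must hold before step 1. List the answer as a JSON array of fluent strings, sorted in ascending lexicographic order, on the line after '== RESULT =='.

Work backward from the goal:
  through step 3 (stack(d,g)): drop {clear(d), handempty, on(d,g)}, keep {ontable(g)}, require {clear(g), holding(d)}
    → {clear(g), holding(d), ontable(g)}
  through step 2 (unstack(d,e)): drop {holding(d)}, keep {clear(g), ontable(g)}, require {clear(d), handempty, on(d,e)}
    → {clear(d), clear(g), handempty, on(d,e), ontable(g)}
  through step 1 (putdown(e)): drop {handempty}, keep {clear(d), clear(g), on(d,e), ontable(g)}, require {holding(e)}
    → {clear(d), clear(g), holding(e), on(d,e), ontable(g)}

== RESULT ==
["clear(d)", "clear(g)", "holding(e)", "on(d,e)", "ontable(g)"]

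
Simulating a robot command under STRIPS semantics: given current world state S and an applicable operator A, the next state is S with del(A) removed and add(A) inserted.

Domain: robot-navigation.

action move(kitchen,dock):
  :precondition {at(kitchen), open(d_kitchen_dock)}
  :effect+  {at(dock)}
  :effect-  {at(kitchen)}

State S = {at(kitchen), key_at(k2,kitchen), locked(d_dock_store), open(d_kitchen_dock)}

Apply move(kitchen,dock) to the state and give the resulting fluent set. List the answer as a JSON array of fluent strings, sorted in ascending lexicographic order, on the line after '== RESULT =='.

Progress:
  pre ⊆ S: {at(kitchen), open(d_kitchen_dock)} ⊆ S  — applicable
  S \ del = {key_at(k2,kitchen), locked(d_dock_store), open(d_kitchen_dock)}
  ∪ add   = {at(dock), key_at(k2,kitchen), locked(d_dock_store), open(d_kitchen_dock)}

== RESULT ==
["at(dock)", "key_at(k2,kitchen)", "locked(d_dock_store)", "open(d_kitchen_dock)"]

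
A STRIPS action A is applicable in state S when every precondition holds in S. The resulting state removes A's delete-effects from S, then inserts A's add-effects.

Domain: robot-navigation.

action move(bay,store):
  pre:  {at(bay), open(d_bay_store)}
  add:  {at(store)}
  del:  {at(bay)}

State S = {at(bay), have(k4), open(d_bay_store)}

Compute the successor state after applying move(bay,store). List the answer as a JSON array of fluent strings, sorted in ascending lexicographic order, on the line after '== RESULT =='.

Progress:
  pre ⊆ S: {at(bay), open(d_bay_store)} ⊆ S  — applicable
  S \ del = {have(k4), open(d_bay_store)}
  ∪ add   = {at(store), have(k4), open(d_bay_store)}

== RESULT ==
["at(store)", "have(k4)", "open(d_bay_store)"]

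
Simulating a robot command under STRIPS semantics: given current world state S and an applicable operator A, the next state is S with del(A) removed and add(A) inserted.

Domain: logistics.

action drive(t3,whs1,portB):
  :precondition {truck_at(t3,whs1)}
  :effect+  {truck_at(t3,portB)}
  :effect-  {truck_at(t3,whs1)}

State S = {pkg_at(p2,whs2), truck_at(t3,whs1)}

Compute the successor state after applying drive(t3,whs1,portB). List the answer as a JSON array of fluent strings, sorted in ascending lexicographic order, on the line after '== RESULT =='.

Compute (S \ del) ∪ add:
  pre ⊆ S: {truck_at(t3,whs1)} ⊆ S  — applicable
  S \ del = {pkg_at(p2,whs2)}
  ∪ add   = {pkg_at(p2,whs2), truck_at(t3,portB)}

== RESULT ==
["pkg_at(p2,whs2)", "truck_at(t3,portB)"]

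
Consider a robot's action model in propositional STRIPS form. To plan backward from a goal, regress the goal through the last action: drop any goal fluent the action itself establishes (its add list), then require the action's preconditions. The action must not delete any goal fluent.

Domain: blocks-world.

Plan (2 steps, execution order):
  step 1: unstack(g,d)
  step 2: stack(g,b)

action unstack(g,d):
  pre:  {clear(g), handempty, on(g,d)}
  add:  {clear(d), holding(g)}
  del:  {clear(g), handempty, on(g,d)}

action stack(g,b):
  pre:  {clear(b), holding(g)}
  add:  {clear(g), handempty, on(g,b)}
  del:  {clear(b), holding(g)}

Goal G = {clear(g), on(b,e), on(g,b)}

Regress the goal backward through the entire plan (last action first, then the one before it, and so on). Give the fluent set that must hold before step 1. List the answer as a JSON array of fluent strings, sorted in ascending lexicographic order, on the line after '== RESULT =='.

Work backward from the goal:
  through step 2 (stack(g,b)): drop {clear(g), on(g,b)}, keep {on(b,e)}, require {clear(b), holding(g)}
    → {clear(b), holding(g), on(b,e)}
  through step 1 (unstack(g,d)): drop {holding(g)}, keep {clear(b), on(b,e)}, require {clear(g), handempty, on(g,d)}
    → {clear(b), clear(g), handempty, on(b,e), on(g,d)}

== RESULT ==
["clear(b)", "clear(g)", "handempty", "on(b,e)", "on(g,d)"]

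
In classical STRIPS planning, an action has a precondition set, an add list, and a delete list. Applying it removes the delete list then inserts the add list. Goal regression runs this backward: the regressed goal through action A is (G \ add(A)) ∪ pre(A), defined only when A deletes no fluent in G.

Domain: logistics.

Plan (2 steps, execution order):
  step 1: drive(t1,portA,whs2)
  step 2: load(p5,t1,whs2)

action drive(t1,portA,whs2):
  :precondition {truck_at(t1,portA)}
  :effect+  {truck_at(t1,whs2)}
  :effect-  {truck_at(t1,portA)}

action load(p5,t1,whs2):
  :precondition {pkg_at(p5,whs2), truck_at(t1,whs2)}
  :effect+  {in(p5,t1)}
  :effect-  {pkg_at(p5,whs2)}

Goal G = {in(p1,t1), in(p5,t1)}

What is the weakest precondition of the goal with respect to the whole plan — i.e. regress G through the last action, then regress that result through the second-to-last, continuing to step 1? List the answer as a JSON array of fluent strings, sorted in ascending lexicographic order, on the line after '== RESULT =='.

Work backward from the goal:
  through step 2 (load(p5,t1,whs2)): drop {in(p5,t1)}, keep {in(p1,t1)}, require {pkg_at(p5,whs2), truck_at(t1,whs2)}
    → {in(p1,t1), pkg_at(p5,whs2), truck_at(t1,whs2)}
  through step 1 (drive(t1,portA,whs2)): drop {truck_at(t1,whs2)}, keep {in(p1,t1), pkg_at(p5,whs2)}, require {truck_at(t1,portA)}
    → {in(p1,t1), pkg_at(p5,whs2), truck_at(t1,portA)}

== RESULT ==
["in(p1,t1)", "pkg_at(p5,whs2)", "truck_at(t1,portA)"]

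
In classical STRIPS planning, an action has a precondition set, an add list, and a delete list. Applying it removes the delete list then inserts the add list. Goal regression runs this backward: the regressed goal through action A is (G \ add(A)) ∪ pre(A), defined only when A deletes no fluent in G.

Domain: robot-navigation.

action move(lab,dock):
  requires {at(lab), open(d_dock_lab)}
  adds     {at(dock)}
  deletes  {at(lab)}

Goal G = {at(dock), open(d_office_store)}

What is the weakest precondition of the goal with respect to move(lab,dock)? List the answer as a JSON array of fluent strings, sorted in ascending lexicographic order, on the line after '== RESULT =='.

Regress:
  G ∩ del = {}  (empty — regression defined)
  G \ add = {at(dock), open(d_office_store)} \ {at(dock)} = {open(d_office_store)}
  ∪ pre   = {open(d_office_store)} ∪ {at(lab), open(d_dock_lab)}
          = {at(lab), open(d_dock_lab), open(d_office_store)}

== RESULT ==
["at(lab)", "open(d_dock_lab)", "open(d_office_store)"]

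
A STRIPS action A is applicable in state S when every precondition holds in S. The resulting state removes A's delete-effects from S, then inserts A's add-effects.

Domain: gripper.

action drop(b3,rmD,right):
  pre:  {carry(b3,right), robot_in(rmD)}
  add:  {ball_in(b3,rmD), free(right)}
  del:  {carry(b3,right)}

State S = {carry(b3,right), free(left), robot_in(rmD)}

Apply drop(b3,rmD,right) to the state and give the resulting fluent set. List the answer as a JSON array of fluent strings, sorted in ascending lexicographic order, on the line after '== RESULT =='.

Progress:
  pre ⊆ S: {carry(b3,right), robot_in(rmD)} ⊆ S  — applicable
  S \ del = {free(left), robot_in(rmD)}
  ∪ add   = {ball_in(b3,rmD), free(left), free(right), robot_in(rmD)}

== RESULT ==
["ball_in(b3,rmD)", "free(left)", "free(right)", "robot_in(rmD)"]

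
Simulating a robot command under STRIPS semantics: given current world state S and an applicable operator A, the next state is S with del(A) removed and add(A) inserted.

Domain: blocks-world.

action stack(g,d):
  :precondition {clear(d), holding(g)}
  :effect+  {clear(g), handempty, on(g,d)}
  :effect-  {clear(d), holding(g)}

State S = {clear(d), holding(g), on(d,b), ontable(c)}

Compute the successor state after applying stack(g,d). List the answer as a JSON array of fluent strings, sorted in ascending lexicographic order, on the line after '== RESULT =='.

Compute (S \ del) ∪ add:
  pre ⊆ S: {clear(d), holding(g)} ⊆ S  — applicable
  S \ del = {on(d,b), ontable(c)}
  ∪ add   = {clear(g), handempty, on(d,b), on(g,d), ontable(c)}

== RESULT ==
["clear(g)", "handempty", "on(d,b)", "on(g,d)", "ontable(c)"]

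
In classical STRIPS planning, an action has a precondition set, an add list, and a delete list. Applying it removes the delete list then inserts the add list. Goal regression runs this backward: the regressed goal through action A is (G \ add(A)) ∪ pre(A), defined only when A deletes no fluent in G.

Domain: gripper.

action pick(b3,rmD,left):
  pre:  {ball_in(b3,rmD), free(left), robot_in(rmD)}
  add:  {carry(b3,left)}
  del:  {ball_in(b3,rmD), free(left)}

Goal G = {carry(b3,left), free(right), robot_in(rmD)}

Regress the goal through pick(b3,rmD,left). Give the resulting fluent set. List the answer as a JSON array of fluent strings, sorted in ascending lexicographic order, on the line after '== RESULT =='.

Compute (G \ add) ∪ pre:
  G ∩ del = {}  (empty — regression defined)
  G \ add = {carry(b3,left), free(right), robot_in(rmD)} \ {carry(b3,left)} = {free(right), robot_in(rmD)}
  ∪ pre   = {free(right), robot_in(rmD)} ∪ {ball_in(b3,rmD), free(left), robot_in(rmD)}
          = {ball_in(b3,rmD), free(left), free(right), robot_in(rmD)}

== RESULT ==
["ball_in(b3,rmD)", "free(left)", "free(right)", "robot_in(rmD)"]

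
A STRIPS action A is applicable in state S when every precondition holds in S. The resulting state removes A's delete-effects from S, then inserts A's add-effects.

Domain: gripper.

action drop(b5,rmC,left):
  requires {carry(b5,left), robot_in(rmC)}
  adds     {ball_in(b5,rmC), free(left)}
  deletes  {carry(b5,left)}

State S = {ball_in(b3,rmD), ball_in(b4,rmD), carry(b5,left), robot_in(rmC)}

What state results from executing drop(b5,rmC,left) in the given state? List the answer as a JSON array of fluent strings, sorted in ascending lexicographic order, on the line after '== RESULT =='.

Progress:
  pre ⊆ S: {carry(b5,left), robot_in(rmC)} ⊆ S  — applicable
  S \ del = {ball_in(b3,rmD), ball_in(b4,rmD), robot_in(rmC)}
  ∪ add   = {ball_in(b3,rmD), ball_in(b4,rmD), ball_in(b5,rmC), free(left), robot_in(rmC)}

== RESULT ==
["ball_in(b3,rmD)", "ball_in(b4,rmD)", "ball_in(b5,rmC)", "free(left)", "robot_in(rmC)"]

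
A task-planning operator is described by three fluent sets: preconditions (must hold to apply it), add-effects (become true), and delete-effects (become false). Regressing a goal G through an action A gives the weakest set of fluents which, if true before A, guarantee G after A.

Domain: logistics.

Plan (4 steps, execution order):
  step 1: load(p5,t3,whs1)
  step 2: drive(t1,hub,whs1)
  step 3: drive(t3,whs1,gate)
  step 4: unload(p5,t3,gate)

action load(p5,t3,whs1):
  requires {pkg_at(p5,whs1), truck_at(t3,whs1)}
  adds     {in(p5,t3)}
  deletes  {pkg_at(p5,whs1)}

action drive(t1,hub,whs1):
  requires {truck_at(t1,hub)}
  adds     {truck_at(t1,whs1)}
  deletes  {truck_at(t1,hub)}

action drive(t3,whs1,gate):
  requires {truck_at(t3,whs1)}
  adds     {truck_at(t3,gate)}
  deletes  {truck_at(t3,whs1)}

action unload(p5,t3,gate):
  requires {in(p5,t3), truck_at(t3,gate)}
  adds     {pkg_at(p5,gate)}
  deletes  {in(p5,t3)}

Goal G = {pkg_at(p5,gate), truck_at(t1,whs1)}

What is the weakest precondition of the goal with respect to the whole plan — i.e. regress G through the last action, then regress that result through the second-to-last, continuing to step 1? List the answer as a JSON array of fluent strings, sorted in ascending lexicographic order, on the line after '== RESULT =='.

Work backward from the goal:
  through step 4 (unload(p5,t3,gate)): drop {pkg_at(p5,gate)}, keep {truck_at(t1,whs1)}, require {in(p5,t3), truck_at(t3,gate)}
    → {in(p5,t3), truck_at(t1,whs1), truck_at(t3,gate)}
  through step 3 (drive(t3,whs1,gate)): drop {truck_at(t3,gate)}, keep {in(p5,t3), truck_at(t1,whs1)}, require {truck_at(t3,whs1)}
    → {in(p5,t3), truck_at(t1,whs1), truck_at(t3,whs1)}
  through step 2 (drive(t1,hub,whs1)): drop {truck_at(t1,whs1)}, keep {in(p5,t3), truck_at(t3,whs1)}, require {truck_at(t1,hub)}
    → {in(p5,t3), truck_at(t1,hub), truck_at(t3,whs1)}
  through step 1 (load(p5,t3,whs1)): drop {in(p5,t3)}, keep {truck_at(t1,hub), truck_at(t3,whs1)}, require {pkg_at(p5,whs1), truck_at(t3,whs1)}
    → {pkg_at(p5,whs1), truck_at(t1,hub), truck_at(t3,whs1)}

== RESULT ==
["pkg_at(p5,whs1)", "truck_at(t1,hub)", "truck_at(t3,whs1)"]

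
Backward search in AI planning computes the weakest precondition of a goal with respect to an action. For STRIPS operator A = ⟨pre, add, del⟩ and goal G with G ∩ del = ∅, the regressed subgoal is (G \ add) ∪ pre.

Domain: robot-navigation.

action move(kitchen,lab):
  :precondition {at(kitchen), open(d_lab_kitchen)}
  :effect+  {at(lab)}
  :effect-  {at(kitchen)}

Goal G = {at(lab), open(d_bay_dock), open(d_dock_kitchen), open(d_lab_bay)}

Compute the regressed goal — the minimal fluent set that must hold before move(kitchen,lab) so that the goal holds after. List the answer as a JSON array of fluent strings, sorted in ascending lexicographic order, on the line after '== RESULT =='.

Compute (G \ add) ∪ pre:
  G ∩ del = {}  (empty — regression defined)
  G \ add = {at(lab), open(d_bay_dock), open(d_dock_kitchen), open(d_lab_bay)} \ {at(lab)} = {open(d_bay_dock), open(d_dock_kitchen), open(d_lab_bay)}
  ∪ pre   = {open(d_bay_dock), open(d_dock_kitchen), open(d_lab_bay)} ∪ {at(kitchen), open(d_lab_kitchen)}
          = {at(kitchen), open(d_bay_dock), open(d_dock_kitchen), open(d_lab_bay), open(d_lab_kitchen)}

== RESULT ==
["at(kitchen)", "open(d_bay_dock)", "open(d_dock_kitchen)", "open(d_lab_bay)", "open(d_lab_kitchen)"]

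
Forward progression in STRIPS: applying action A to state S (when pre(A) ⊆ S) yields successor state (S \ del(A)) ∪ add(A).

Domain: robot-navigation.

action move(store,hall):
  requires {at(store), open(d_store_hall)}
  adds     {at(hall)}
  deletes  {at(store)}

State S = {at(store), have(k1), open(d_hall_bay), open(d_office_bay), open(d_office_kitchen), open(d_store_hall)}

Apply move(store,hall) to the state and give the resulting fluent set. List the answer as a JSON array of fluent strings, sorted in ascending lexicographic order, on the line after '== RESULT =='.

Compute (S \ del) ∪ add:
  pre ⊆ S: {at(store), open(d_store_hall)} ⊆ S  — applicable
  S \ del = {have(k1), open(d_hall_bay), open(d_office_bay), open(d_office_kitchen), open(d_store_hall)}
  ∪ add   = {at(hall), have(k1), open(d_hall_bay), open(d_office_bay), open(d_office_kitchen), open(d_store_hall)}

== RESULT ==
["at(hall)", "have(k1)", "open(d_hall_bay)", "open(d_office_bay)", "open(d_office_kitchen)", "open(d_store_hall)"]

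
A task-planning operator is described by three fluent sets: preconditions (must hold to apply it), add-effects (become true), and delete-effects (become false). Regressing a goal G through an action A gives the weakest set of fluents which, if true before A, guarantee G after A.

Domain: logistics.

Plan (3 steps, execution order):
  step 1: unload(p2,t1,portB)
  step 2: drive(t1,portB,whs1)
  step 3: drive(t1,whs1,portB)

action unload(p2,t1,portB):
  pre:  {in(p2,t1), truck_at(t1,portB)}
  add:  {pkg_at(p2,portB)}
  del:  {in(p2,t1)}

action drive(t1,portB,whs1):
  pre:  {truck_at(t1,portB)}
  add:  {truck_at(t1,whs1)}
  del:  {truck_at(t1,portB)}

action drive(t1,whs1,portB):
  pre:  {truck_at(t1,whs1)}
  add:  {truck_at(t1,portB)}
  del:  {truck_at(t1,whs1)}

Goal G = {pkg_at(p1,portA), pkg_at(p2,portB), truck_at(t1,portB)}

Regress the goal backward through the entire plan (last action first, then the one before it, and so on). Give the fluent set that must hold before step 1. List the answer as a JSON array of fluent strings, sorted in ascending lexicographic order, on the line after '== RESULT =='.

Regress step by step:
  through step 3 (drive(t1,whs1,portB)): drop {truck_at(t1,portB)}, keep {pkg_at(p1,portA), pkg_at(p2,portB)}, require {truck_at(t1,whs1)}
    → {pkg_at(p1,portA), pkg_at(p2,portB), truck_at(t1,whs1)}
  through step 2 (drive(t1,portB,whs1)): drop {truck_at(t1,whs1)}, keep {pkg_at(p1,portA), pkg_at(p2,portB)}, require {truck_at(t1,portB)}
    → {pkg_at(p1,portA), pkg_at(p2,portB), truck_at(t1,portB)}
  through step 1 (unload(p2,t1,portB)): drop {pkg_at(p2,portB)}, keep {pkg_at(p1,portA), truck_at(t1,portB)}, require {in(p2,t1), truck_at(t1,portB)}
    → {in(p2,t1), pkg_at(p1,portA), truck_at(t1,portB)}

== RESULT ==
["in(p2,t1)", "pkg_at(p1,portA)", "truck_at(t1,portB)"]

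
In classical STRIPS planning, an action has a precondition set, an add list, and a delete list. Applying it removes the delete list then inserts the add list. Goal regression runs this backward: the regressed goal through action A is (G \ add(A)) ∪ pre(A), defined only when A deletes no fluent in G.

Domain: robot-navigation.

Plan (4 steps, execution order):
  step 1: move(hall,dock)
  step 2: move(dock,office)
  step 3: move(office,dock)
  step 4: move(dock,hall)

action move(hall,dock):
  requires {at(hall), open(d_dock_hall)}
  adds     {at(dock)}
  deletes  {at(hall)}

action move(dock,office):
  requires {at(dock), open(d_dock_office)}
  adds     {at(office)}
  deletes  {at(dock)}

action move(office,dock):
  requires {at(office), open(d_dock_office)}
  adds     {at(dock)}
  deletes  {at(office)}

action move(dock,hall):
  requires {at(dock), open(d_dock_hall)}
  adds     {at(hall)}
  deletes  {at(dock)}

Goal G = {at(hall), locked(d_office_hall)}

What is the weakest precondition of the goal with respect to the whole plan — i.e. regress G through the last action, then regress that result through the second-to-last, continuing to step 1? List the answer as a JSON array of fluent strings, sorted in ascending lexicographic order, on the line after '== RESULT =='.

Work backward from the goal:
  through step 4 (move(dock,hall)): drop {at(hall)}, keep {locked(d_office_hall)}, require {at(dock), open(d_dock_hall)}
    → {at(dock), locked(d_office_hall), open(d_dock_hall)}
  through step 3 (move(office,dock)): drop {at(dock)}, keep {locked(d_office_hall), open(d_dock_hall)}, require {at(office), open(d_dock_office)}
    → {at(office), locked(d_office_hall), open(d_dock_hall), open(d_dock_office)}
  through step 2 (move(dock,office)): drop {at(office)}, keep {locked(d_office_hall), open(d_dock_hall), open(d_dock_office)}, require {at(dock), open(d_dock_office)}
    → {at(dock), locked(d_office_hall), open(d_dock_hall), open(d_dock_office)}
  through step 1 (move(hall,dock)): drop {at(dock)}, keep {locked(d_office_hall), open(d_dock_hall), open(d_dock_office)}, require {at(hall), open(d_dock_hall)}
    → {at(hall), locked(d_office_hall), open(d_dock_hall), open(d_dock_office)}

== RESULT ==
["at(hall)", "locked(d_office_hall)", "open(d_dock_hall)", "open(d_dock_office)"]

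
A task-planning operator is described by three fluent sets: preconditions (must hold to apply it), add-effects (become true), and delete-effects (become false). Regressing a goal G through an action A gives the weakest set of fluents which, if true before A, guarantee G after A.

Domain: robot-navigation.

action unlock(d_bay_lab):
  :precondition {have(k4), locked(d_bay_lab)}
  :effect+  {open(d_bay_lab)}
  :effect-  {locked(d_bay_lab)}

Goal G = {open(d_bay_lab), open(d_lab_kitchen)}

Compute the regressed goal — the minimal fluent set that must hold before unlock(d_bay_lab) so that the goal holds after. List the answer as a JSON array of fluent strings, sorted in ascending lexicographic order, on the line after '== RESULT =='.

Compute (G \ add) ∪ pre:
  G ∩ del = {}  (empty — regression defined)
  G \ add = {open(d_bay_lab), open(d_lab_kitchen)} \ {open(d_bay_lab)} = {open(d_lab_kitchen)}
  ∪ pre   = {open(d_lab_kitchen)} ∪ {have(k4), locked(d_bay_lab)}
          = {have(k4), locked(d_bay_lab), open(d_lab_kitchen)}

== RESULT ==
["have(k4)", "locked(d_bay_lab)", "open(d_lab_kitchen)"]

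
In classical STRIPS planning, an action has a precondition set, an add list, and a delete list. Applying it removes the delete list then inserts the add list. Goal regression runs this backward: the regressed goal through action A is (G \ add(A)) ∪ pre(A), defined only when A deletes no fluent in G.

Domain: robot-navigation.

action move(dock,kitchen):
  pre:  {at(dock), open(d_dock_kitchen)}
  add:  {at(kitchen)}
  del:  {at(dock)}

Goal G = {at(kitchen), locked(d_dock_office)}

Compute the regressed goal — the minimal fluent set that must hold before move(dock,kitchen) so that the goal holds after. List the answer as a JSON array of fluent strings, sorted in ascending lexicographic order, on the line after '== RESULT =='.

Compute (G \ add) ∪ pre:
  G ∩ del = {}  (empty — regression defined)
  G \ add = {at(kitchen), locked(d_dock_office)} \ {at(kitchen)} = {locked(d_dock_office)}
  ∪ pre   = {locked(d_dock_office)} ∪ {at(dock), open(d_dock_kitchen)}
          = {at(dock), locked(d_dock_office), open(d_dock_kitchen)}

== RESULT ==
["at(dock)", "locked(d_dock_office)", "open(d_dock_kitchen)"]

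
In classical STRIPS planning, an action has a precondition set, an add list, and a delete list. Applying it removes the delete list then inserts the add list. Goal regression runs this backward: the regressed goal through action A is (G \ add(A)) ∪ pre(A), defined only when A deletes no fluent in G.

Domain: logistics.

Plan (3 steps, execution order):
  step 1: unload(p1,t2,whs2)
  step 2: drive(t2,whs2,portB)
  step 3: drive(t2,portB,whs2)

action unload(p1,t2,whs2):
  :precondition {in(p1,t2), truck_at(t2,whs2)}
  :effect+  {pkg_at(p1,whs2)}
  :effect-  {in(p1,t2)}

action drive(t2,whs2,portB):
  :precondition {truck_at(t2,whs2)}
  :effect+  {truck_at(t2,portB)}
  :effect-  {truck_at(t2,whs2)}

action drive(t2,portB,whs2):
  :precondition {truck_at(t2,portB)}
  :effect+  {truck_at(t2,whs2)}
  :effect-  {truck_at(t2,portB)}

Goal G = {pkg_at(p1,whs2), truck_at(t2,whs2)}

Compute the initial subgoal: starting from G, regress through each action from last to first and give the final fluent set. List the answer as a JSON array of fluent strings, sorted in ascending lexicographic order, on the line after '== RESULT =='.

Regress step by step:
  through step 3 (drive(t2,portB,whs2)): drop {truck_at(t2,whs2)}, keep {pkg_at(p1,whs2)}, require {truck_at(t2,portB)}
    → {pkg_at(p1,whs2), truck_at(t2,portB)}
  through step 2 (drive(t2,whs2,portB)): drop {truck_at(t2,portB)}, keep {pkg_at(p1,whs2)}, require {truck_at(t2,whs2)}
    → {pkg_at(p1,whs2), truck_at(t2,whs2)}
  through step 1 (unload(p1,t2,whs2)): drop {pkg_at(p1,whs2)}, keep {truck_at(t2,whs2)}, require {in(p1,t2), truck_at(t2,whs2)}
    → {in(p1,t2), truck_at(t2,whs2)}

== RESULT ==
["in(p1,t2)", "truck_at(t2,whs2)"]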